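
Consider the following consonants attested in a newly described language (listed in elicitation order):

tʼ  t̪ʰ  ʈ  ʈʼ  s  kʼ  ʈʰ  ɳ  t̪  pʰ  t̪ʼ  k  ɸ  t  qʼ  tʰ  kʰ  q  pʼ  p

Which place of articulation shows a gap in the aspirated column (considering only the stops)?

place of articulation  plain     aspirated  ejective
bilabial          p         pʰ        pʼ      
dental            t̪        t̪ʰ       t̪ʼ     
alveolar          t         tʰ        tʼ      
retroflex         ʈ         ʈʰ        ʈʼ      
velar             k         kʰ        kʼ      
uvular            q         —         qʼ      
Every place of articulation has an aspirated member except uvular, where /qʰ/ would be expected.

uvular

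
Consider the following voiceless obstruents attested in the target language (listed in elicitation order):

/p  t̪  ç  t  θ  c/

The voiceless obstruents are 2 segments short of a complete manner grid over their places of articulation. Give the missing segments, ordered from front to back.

place of articulation  stop      fricative
bilabial          p         —       
dental            t̪        θ       
alveolar          t         —       
palatal           c         ç       
Gaps, from front to back: bilabial lacks fricative (/ɸ/); alveolar lacks fricative (/s/).

/ɸ/, /s/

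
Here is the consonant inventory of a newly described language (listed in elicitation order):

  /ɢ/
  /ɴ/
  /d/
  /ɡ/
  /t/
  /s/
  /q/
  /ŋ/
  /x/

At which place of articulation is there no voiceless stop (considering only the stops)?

velar

alveolar: voiceless /t/, voiced /d/.
velar: voiceless —, voiced /ɡ/.
uvular: voiceless /q/, voiced /ɢ/.
Every place of articulation has a voiceless member except velar, where /k/ would be expected.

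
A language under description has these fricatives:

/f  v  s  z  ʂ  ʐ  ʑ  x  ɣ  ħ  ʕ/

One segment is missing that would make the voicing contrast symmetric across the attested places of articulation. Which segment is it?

/ɕ/

place of articulation  voiceless  voiced  
labiodental       f         v       
alveolar          s         z       
retroflex         ʂ         ʐ       
alveolo-palatal   —         ʑ       
velar             x         ɣ       
pharyngeal        ħ         ʕ       
The alveolo-palatal row has no voiceless member, so the gap is the voiceless alveolo-palatal fricative /ɕ/.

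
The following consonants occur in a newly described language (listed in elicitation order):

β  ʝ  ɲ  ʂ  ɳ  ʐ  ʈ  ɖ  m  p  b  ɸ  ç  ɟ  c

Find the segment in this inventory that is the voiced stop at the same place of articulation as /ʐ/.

/ʐ/ is a voiced retroflex fricative.
The voiced stop at the same place is a voiced retroflex stop — in this inventory, /ɖ/.

/ɖ/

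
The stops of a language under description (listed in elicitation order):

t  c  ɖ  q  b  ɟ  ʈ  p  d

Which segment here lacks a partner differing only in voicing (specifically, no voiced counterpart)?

Bilabial: /p/ ~ /b/
Alveolar: /t/ ~ /d/
Retroflex: /ʈ/ ~ /ɖ/
Palatal: /c/ ~ /ɟ/
Uvular: only /q/ (voiceless); no voiced partner.
So /q/ is the unpaired segment.

/q/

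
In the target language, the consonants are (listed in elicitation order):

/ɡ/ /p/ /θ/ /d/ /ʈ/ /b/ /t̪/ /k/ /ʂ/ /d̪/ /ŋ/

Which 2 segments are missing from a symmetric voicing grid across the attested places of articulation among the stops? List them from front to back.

place of articulation  voiceless  voiced  
bilabial          p         b       
dental            t̪        d̪      
alveolar          —         d       
retroflex         ʈ         —       
velar             k         ɡ       
Gaps, from front to back: alveolar lacks voiceless (/t/); retroflex lacks voiced (/ɖ/).

/t/, /ɖ/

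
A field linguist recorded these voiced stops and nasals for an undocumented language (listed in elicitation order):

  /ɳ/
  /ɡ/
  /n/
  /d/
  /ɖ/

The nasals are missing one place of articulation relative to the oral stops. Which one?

velar

place of articulation  oral stop  nasal   
alveolar          d         n       
retroflex         ɖ         ɳ       
velar             ɡ         —       
Every place of articulation has a nasal member except velar, where /ŋ/ would be expected.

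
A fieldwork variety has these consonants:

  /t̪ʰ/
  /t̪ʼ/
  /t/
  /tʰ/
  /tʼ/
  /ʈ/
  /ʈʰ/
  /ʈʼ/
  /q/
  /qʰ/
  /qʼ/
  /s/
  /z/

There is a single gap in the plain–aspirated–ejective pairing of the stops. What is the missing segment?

/t̪/

dental: plain —, aspirated /t̪ʰ/, ejective /t̪ʼ/.
alveolar: plain /t/, aspirated /tʰ/, ejective /tʼ/.
retroflex: plain /ʈ/, aspirated /ʈʰ/, ejective /ʈʼ/.
uvular: plain /q/, aspirated /qʰ/, ejective /qʼ/.
The dental row has no plain member, so the gap is the plain dental stop /t̪/.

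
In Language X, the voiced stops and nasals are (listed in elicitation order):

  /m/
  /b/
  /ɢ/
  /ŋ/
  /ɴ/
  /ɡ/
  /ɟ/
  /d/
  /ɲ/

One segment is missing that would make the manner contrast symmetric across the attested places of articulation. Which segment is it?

/n/

Oral stop: /b/ (bilabial), /d/ (alveolar), /ɟ/ (palatal), /ɡ/ (velar), /ɢ/ (uvular).
Nasal: /m/ (bilabial), /ɲ/ (palatal), /ŋ/ (velar), /ɴ/ (uvular).
The alveolar row has no nasal member, so the gap is the alveolar nasal /n/.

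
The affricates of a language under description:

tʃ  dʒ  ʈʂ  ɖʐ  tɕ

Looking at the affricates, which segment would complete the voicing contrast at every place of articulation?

/dʑ/

place of articulation  voiceless  voiced  
postalveolar      tʃ        dʒ      
retroflex         ʈʂ        ɖʐ      
alveolo-palatal   tɕ        —       
The alveolo-palatal row has no voiced member, so the gap is the voiced alveolo-palatal affricate /dʑ/.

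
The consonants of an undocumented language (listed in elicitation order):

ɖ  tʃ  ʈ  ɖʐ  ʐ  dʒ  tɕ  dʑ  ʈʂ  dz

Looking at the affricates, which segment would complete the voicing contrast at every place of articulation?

alveolar: voiceless —, voiced /dz/.
postalveolar: voiceless /tʃ/, voiced /dʒ/.
retroflex: voiceless /ʈʂ/, voiced /ɖʐ/.
alveolo-palatal: voiceless /tɕ/, voiced /dʑ/.
The alveolar row has no voiceless member, so the gap is the voiceless alveolar affricate /ts/.

/ts/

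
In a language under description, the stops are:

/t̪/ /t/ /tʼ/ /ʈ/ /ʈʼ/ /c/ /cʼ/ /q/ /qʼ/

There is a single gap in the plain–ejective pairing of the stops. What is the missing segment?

Plain: /t̪/ (dental), /t/ (alveolar), /ʈ/ (retroflex), /c/ (palatal), /q/ (uvular).
Ejective: /tʼ/ (alveolar), /ʈʼ/ (retroflex), /cʼ/ (palatal), /qʼ/ (uvular).
The dental row has no ejective member, so the gap is the ejective dental stop /t̪ʼ/.

/t̪ʼ/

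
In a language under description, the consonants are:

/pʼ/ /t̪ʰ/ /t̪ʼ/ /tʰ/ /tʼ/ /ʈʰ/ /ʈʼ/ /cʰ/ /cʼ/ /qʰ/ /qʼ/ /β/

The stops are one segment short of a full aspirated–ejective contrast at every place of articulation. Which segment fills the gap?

/pʰ/

Aspirated: /t̪ʰ/ (dental), /tʰ/ (alveolar), /ʈʰ/ (retroflex), /cʰ/ (palatal), /qʰ/ (uvular).
Ejective: /pʼ/ (bilabial), /t̪ʼ/ (dental), /tʼ/ (alveolar), /ʈʼ/ (retroflex), /cʼ/ (palatal), /qʼ/ (uvular).
The bilabial row has no aspirated member, so the gap is the aspirated bilabial stop /pʰ/.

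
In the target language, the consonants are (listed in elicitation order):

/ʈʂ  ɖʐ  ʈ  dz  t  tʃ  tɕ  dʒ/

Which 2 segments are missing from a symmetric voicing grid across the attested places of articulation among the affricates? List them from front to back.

Voiceless: /tʃ/ (postalveolar), /ʈʂ/ (retroflex), /tɕ/ (alveolo-palatal).
Voiced: /dz/ (alveolar), /dʒ/ (postalveolar), /ɖʐ/ (retroflex).
Gaps, from front to back: alveolar lacks voiceless (/ts/); alveolo-palatal lacks voiced (/dʑ/).

/ts/, /dʑ/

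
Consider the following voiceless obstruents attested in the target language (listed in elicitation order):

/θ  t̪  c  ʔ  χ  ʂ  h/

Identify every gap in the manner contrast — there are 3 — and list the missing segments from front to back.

Stop: /t̪/ (dental), /c/ (palatal), /ʔ/ (glottal).
Fricative: /θ/ (dental), /ʂ/ (retroflex), /χ/ (uvular), /h/ (glottal).
Gaps, from front to back: retroflex lacks stop (/ʈ/); palatal lacks fricative (/ç/); uvular lacks stop (/q/).

/ʈ/, /ç/, /q/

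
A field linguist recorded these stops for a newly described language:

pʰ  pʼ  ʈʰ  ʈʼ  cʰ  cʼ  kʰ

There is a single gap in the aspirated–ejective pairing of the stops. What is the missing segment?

/kʼ/

bilabial: aspirated /pʰ/, ejective /pʼ/.
retroflex: aspirated /ʈʰ/, ejective /ʈʼ/.
palatal: aspirated /cʰ/, ejective /cʼ/.
velar: aspirated /kʰ/, ejective —.
The velar row has no ejective member, so the gap is the ejective velar stop /kʼ/.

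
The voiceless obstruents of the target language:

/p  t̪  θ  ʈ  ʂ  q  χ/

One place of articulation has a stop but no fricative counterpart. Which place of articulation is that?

bilabial

Stop: /p/ (bilabial), /t̪/ (dental), /ʈ/ (retroflex), /q/ (uvular).
Fricative: /θ/ (dental), /ʂ/ (retroflex), /χ/ (uvular).
Every place of articulation has a fricative member except bilabial, where /ɸ/ would be expected.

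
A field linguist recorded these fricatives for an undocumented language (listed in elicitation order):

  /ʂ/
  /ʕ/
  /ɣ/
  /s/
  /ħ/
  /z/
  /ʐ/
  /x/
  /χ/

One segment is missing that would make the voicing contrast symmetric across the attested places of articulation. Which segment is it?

/ʁ/

alveolar: voiceless /s/, voiced /z/.
retroflex: voiceless /ʂ/, voiced /ʐ/.
velar: voiceless /x/, voiced /ɣ/.
uvular: voiceless /χ/, voiced —.
pharyngeal: voiceless /ħ/, voiced /ʕ/.
The uvular row has no voiced member, so the gap is the voiced uvular fricative /ʁ/.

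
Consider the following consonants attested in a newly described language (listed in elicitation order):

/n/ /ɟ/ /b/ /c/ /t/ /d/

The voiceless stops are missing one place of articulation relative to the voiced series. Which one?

Voiceless: /t/ (alveolar), /c/ (palatal).
Voiced: /b/ (bilabial), /d/ (alveolar), /ɟ/ (palatal).
Every place of articulation has a voiceless member except bilabial, where /p/ would be expected.

bilabial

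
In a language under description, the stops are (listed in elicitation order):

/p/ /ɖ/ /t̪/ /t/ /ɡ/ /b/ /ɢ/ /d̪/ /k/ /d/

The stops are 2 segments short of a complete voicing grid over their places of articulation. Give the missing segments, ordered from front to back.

Voiceless: /p/ (bilabial), /t̪/ (dental), /t/ (alveolar), /k/ (velar).
Voiced: /b/ (bilabial), /d̪/ (dental), /d/ (alveolar), /ɖ/ (retroflex), /ɡ/ (velar), /ɢ/ (uvular).
Gaps, from front to back: retroflex lacks voiceless (/ʈ/); uvular lacks voiceless (/q/).

/ʈ/, /q/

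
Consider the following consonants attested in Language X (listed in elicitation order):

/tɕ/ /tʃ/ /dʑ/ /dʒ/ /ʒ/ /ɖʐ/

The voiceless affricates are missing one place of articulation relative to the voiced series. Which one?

retroflex

place of articulation  voiceless  voiced  
postalveolar      tʃ        dʒ      
retroflex         —         ɖʐ      
alveolo-palatal   tɕ        dʑ      
Every place of articulation has a voiceless member except retroflex, where /ʈʂ/ would be expected.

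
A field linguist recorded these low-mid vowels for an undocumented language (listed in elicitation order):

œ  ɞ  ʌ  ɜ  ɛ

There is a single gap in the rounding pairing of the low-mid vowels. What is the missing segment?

backness          unrounded  rounded 
front             ɛ         œ       
central           ɜ         ɞ       
back              ʌ         —       
The back row has no rounded member, so the gap is the back rounded vowel /ɔ/.

/ɔ/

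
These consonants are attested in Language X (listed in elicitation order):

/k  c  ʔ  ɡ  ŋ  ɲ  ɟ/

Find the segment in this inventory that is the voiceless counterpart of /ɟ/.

/ɟ/ is a voiced palatal stop.
The voiceless counterpart is a voiceless palatal stop — in this inventory, /c/.

/c/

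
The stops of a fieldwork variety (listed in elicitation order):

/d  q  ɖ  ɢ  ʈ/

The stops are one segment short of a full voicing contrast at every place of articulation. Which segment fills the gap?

Voiceless: /ʈ/ (retroflex), /q/ (uvular).
Voiced: /d/ (alveolar), /ɖ/ (retroflex), /ɢ/ (uvular).
The alveolar row has no voiceless member, so the gap is the voiceless alveolar stop /t/.

/t/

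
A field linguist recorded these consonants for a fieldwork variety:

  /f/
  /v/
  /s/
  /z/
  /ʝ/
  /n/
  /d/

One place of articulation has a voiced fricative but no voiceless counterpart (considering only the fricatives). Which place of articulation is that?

Voiceless: /f/ (labiodental), /s/ (alveolar).
Voiced: /v/ (labiodental), /z/ (alveolar), /ʝ/ (palatal).
Every place of articulation has a voiceless member except palatal, where /ç/ would be expected.

palatal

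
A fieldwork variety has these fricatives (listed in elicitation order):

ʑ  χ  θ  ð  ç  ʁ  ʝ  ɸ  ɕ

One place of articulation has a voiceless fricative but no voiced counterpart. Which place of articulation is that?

bilabial

place of articulation  voiceless  voiced  
bilabial          ɸ         —       
dental            θ         ð       
alveolo-palatal   ɕ         ʑ       
palatal           ç         ʝ       
uvular            χ         ʁ       
Every place of articulation has a voiced member except bilabial, where /β/ would be expected.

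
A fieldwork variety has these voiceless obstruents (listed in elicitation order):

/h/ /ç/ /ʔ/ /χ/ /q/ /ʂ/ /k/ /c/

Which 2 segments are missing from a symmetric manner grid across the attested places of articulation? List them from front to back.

/ʈ/, /x/

retroflex: stop —, fricative /ʂ/.
palatal: stop /c/, fricative /ç/.
velar: stop /k/, fricative —.
uvular: stop /q/, fricative /χ/.
glottal: stop /ʔ/, fricative /h/.
Gaps, from front to back: retroflex lacks stop (/ʈ/); velar lacks fricative (/x/).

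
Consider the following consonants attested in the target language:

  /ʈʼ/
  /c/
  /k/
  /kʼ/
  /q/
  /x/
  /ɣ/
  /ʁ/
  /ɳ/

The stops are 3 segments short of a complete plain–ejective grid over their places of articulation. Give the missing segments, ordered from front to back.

Plain: /c/ (palatal), /k/ (velar), /q/ (uvular).
Ejective: /ʈʼ/ (retroflex), /kʼ/ (velar).
Gaps, from front to back: retroflex lacks plain (/ʈ/); palatal lacks ejective (/cʼ/); uvular lacks ejective (/qʼ/).

/ʈ/, /cʼ/, /qʼ/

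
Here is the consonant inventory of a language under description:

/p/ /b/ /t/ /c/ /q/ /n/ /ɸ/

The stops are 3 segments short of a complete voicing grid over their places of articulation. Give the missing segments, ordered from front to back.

bilabial: voiceless /p/, voiced /b/.
alveolar: voiceless /t/, voiced —.
palatal: voiceless /c/, voiced —.
uvular: voiceless /q/, voiced —.
Gaps, from front to back: alveolar lacks voiced (/d/); palatal lacks voiced (/ɟ/); uvular lacks voiced (/ɢ/).

/d/, /ɟ/, /ɢ/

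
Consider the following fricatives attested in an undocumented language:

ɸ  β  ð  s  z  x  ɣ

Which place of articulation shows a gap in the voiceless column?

dental

place of articulation  voiceless  voiced  
bilabial          ɸ         β       
dental            —         ð       
alveolar          s         z       
velar             x         ɣ       
Every place of articulation has a voiceless member except dental, where /θ/ would be expected.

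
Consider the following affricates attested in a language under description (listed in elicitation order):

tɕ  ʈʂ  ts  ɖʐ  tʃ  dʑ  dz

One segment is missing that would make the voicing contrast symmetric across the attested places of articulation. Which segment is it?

/dʒ/

place of articulation  voiceless  voiced  
alveolar          ts        dz      
postalveolar      tʃ        —       
retroflex         ʈʂ        ɖʐ      
alveolo-palatal   tɕ        dʑ      
The postalveolar row has no voiced member, so the gap is the voiced postalveolar affricate /dʒ/.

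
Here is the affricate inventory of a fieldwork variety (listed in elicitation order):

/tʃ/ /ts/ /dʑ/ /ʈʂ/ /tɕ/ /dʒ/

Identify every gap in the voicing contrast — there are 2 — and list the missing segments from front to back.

/dz/, /ɖʐ/

Voiceless: /ts/ (alveolar), /tʃ/ (postalveolar), /ʈʂ/ (retroflex), /tɕ/ (alveolo-palatal).
Voiced: /dʒ/ (postalveolar), /dʑ/ (alveolo-palatal).
Gaps, from front to back: alveolar lacks voiced (/dz/); retroflex lacks voiced (/ɖʐ/).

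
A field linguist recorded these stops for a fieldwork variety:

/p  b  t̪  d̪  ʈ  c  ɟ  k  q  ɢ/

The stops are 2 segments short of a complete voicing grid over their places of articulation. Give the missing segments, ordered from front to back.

/ɖ/, /ɡ/

place of articulation  voiceless  voiced  
bilabial          p         b       
dental            t̪        d̪      
retroflex         ʈ         —       
palatal           c         ɟ       
velar             k         —       
uvular            q         ɢ       
Gaps, from front to back: retroflex lacks voiced (/ɖ/); velar lacks voiced (/ɡ/).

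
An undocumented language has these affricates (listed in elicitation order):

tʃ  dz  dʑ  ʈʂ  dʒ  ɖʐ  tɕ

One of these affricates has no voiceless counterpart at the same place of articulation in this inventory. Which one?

Postalveolar: /tʃ/ ~ /dʒ/
Retroflex: /ʈʂ/ ~ /ɖʐ/
Alveolo-palatal: /tɕ/ ~ /dʑ/
Alveolar: only /dz/ (voiced); no voiceless partner.
So /dz/ is the unpaired segment.

/dz/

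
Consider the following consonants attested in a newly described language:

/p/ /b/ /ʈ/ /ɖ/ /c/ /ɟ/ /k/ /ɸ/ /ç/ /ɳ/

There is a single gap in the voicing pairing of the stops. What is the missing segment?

/ɡ/

bilabial: voiceless /p/, voiced /b/.
retroflex: voiceless /ʈ/, voiced /ɖ/.
palatal: voiceless /c/, voiced /ɟ/.
velar: voiceless /k/, voiced —.
The velar row has no voiced member, so the gap is the voiced velar stop /ɡ/.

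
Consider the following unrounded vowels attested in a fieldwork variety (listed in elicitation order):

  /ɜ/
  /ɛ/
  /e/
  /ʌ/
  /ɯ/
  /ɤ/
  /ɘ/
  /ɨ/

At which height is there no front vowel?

high

Front: /e/ (high-mid), /ɛ/ (low-mid).
Central: /ɨ/ (high), /ɘ/ (high-mid), /ɜ/ (low-mid).
Back: /ɯ/ (high), /ɤ/ (high-mid), /ʌ/ (low-mid).
Every height has a front member except high, where /i/ would be expected.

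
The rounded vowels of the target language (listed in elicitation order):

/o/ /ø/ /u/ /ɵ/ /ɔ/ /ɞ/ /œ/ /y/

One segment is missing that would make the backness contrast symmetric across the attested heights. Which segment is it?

high: front /y/, central —, back /u/.
high-mid: front /ø/, central /ɵ/, back /o/.
low-mid: front /œ/, central /ɞ/, back /ɔ/.
The high row has no central member, so the gap is the high central rounded vowel /ʉ/.

/ʉ/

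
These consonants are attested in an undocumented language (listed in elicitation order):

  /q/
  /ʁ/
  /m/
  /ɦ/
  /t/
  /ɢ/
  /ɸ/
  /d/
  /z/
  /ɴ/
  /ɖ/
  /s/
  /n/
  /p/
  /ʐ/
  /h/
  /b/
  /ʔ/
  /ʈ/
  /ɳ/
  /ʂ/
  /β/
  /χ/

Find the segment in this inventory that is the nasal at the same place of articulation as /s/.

/s/ is a voiceless alveolar fricative.
The nasal at the same place is an alveolar nasal — in this inventory, /n/.

/n/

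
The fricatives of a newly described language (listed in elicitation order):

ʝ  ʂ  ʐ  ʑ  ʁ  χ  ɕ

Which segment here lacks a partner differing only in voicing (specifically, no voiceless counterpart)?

/ʝ/

Retroflex: /ʂ/ ~ /ʐ/
Alveolo-palatal: /ɕ/ ~ /ʑ/
Uvular: /χ/ ~ /ʁ/
Palatal: only /ʝ/ (voiced); no voiceless partner.
So /ʝ/ is the unpaired segment.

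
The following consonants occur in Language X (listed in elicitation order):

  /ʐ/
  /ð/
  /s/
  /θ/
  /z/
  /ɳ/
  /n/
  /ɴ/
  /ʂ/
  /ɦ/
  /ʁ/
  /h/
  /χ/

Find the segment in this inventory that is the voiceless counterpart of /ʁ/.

/χ/

/ʁ/ is a voiced uvular fricative.
The voiceless counterpart is a voiceless uvular fricative — in this inventory, /χ/.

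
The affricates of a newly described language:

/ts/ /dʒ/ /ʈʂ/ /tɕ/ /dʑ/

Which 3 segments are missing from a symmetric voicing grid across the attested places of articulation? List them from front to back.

/dz/, /tʃ/, /ɖʐ/

Voiceless: /ts/ (alveolar), /ʈʂ/ (retroflex), /tɕ/ (alveolo-palatal).
Voiced: /dʒ/ (postalveolar), /dʑ/ (alveolo-palatal).
Gaps, from front to back: alveolar lacks voiced (/dz/); postalveolar lacks voiceless (/tʃ/); retroflex lacks voiced (/ɖʐ/).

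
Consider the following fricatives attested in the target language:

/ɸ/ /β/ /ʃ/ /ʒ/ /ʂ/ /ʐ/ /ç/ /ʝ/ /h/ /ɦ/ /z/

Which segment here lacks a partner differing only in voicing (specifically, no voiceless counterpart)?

Bilabial: /ɸ/ ~ /β/
Postalveolar: /ʃ/ ~ /ʒ/
Retroflex: /ʂ/ ~ /ʐ/
Palatal: /ç/ ~ /ʝ/
Glottal: /h/ ~ /ɦ/
Alveolar: only /z/ (voiced); no voiceless partner.
So /z/ is the unpaired segment.

/z/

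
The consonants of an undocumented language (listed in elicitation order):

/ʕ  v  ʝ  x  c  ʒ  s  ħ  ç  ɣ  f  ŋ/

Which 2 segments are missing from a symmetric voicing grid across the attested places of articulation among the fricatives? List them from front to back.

labiodental: voiceless /f/, voiced /v/.
alveolar: voiceless /s/, voiced —.
postalveolar: voiceless —, voiced /ʒ/.
palatal: voiceless /ç/, voiced /ʝ/.
velar: voiceless /x/, voiced /ɣ/.
pharyngeal: voiceless /ħ/, voiced /ʕ/.
Gaps, from front to back: alveolar lacks voiced (/z/); postalveolar lacks voiceless (/ʃ/).

/z/, /ʃ/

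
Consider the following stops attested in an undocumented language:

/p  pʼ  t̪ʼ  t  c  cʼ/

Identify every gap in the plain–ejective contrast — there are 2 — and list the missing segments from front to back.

Plain: /p/ (bilabial), /t/ (alveolar), /c/ (palatal).
Ejective: /pʼ/ (bilabial), /t̪ʼ/ (dental), /cʼ/ (palatal).
Gaps, from front to back: dental lacks plain (/t̪/); alveolar lacks ejective (/tʼ/).

/t̪/, /tʼ/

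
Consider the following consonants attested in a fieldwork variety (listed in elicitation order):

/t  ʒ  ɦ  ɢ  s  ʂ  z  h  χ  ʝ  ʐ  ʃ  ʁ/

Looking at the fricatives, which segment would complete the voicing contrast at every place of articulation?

alveolar: voiceless /s/, voiced /z/.
postalveolar: voiceless /ʃ/, voiced /ʒ/.
retroflex: voiceless /ʂ/, voiced /ʐ/.
palatal: voiceless —, voiced /ʝ/.
uvular: voiceless /χ/, voiced /ʁ/.
glottal: voiceless /h/, voiced /ɦ/.
The palatal row has no voiceless member, so the gap is the voiceless palatal fricative /ç/.

/ç/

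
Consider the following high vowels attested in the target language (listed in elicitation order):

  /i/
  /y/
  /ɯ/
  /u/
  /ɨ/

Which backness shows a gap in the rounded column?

central

backness          unrounded  rounded 
front             i         y       
central           ɨ         —       
back              ɯ         u       
Every backness has a rounded member except central, where /ʉ/ would be expected.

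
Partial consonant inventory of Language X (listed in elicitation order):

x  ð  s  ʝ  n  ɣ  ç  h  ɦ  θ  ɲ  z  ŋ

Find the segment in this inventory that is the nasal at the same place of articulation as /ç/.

/ɲ/

/ç/ is a voiceless palatal fricative.
The nasal at the same place is a palatal nasal — in this inventory, /ɲ/.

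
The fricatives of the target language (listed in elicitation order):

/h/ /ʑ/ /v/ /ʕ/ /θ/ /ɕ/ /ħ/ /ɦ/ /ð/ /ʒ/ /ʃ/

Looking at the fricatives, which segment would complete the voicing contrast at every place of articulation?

/f/

Voiceless: /θ/ (dental), /ʃ/ (postalveolar), /ɕ/ (alveolo-palatal), /ħ/ (pharyngeal), /h/ (glottal).
Voiced: /v/ (labiodental), /ð/ (dental), /ʒ/ (postalveolar), /ʑ/ (alveolo-palatal), /ʕ/ (pharyngeal), /ɦ/ (glottal).
The labiodental row has no voiceless member, so the gap is the voiceless labiodental fricative /f/.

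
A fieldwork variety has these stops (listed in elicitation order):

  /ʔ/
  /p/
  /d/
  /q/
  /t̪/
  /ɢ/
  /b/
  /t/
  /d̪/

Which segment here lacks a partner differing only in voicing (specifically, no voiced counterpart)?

Bilabial: /p/ ~ /b/
Dental: /t̪/ ~ /d̪/
Alveolar: /t/ ~ /d/
Uvular: /q/ ~ /ɢ/
Glottal: only /ʔ/ (voiceless); no voiced partner.
So /ʔ/ is the unpaired segment.

/ʔ/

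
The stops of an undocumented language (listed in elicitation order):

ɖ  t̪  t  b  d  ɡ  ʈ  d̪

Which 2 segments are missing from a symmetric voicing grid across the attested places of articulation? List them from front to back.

/p/, /k/

bilabial: voiceless —, voiced /b/.
dental: voiceless /t̪/, voiced /d̪/.
alveolar: voiceless /t/, voiced /d/.
retroflex: voiceless /ʈ/, voiced /ɖ/.
velar: voiceless —, voiced /ɡ/.
Gaps, from front to back: bilabial lacks voiceless (/p/); velar lacks voiceless (/k/).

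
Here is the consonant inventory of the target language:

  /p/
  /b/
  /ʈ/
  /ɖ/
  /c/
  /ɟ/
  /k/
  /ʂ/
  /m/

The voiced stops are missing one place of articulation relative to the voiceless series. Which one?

place of articulation  voiceless  voiced  
bilabial          p         b       
retroflex         ʈ         ɖ       
palatal           c         ɟ       
velar             k         —       
Every place of articulation has a voiced member except velar, where /ɡ/ would be expected.

velar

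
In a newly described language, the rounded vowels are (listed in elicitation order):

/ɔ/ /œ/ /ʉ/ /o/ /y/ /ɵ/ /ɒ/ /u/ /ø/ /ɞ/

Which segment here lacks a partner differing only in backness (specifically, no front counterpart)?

/ɒ/

High: /y/ ~ /ʉ/ ~ /u/
High-mid: /ø/ ~ /ɵ/ ~ /o/
Low-mid: /œ/ ~ /ɞ/ ~ /ɔ/
Low: only /ɒ/ (back); no front partner.
So /ɒ/ is the unpaired segment.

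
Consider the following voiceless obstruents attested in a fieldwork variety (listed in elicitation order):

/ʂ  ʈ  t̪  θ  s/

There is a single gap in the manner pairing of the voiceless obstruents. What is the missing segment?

place of articulation  stop      fricative
dental            t̪        θ       
alveolar          —         s       
retroflex         ʈ         ʂ       
The alveolar row has no stop member, so the gap is the alveolar stop /t/.

/t/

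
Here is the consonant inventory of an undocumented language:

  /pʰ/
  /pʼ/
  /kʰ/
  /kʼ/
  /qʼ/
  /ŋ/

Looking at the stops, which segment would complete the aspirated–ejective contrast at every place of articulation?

/qʰ/

place of articulation  aspirated  ejective
bilabial          pʰ        pʼ      
velar             kʰ        kʼ      
uvular            —         qʼ      
The uvular row has no aspirated member, so the gap is the aspirated uvular stop /qʰ/.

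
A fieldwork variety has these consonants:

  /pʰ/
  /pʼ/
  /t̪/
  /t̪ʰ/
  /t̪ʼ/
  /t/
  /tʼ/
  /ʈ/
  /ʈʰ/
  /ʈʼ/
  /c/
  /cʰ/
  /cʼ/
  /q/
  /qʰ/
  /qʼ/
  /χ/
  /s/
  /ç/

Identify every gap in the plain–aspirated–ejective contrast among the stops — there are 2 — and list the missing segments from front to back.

/p/, /tʰ/

Plain: /t̪/ (dental), /t/ (alveolar), /ʈ/ (retroflex), /c/ (palatal), /q/ (uvular).
Aspirated: /pʰ/ (bilabial), /t̪ʰ/ (dental), /ʈʰ/ (retroflex), /cʰ/ (palatal), /qʰ/ (uvular).
Ejective: /pʼ/ (bilabial), /t̪ʼ/ (dental), /tʼ/ (alveolar), /ʈʼ/ (retroflex), /cʼ/ (palatal), /qʼ/ (uvular).
Gaps, from front to back: bilabial lacks plain (/p/); alveolar lacks aspirated (/tʰ/).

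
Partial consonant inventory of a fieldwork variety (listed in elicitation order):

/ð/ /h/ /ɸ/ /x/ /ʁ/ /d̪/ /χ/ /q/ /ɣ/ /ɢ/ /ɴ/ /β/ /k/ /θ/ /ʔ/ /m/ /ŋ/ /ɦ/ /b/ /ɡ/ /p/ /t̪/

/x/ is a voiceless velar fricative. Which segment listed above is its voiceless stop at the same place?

/k/

The voiceless stop at the same place is a voiceless velar stop — in this inventory, /k/.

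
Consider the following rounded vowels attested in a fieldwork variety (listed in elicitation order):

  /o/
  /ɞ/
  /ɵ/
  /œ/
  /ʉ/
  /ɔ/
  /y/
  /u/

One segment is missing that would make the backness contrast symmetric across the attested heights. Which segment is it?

height            front     central   back    
high              y         ʉ         u       
high-mid          —         ɵ         o       
low-mid           œ         ɞ         ɔ       
The high-mid row has no front member, so the gap is the high-mid front rounded vowel /ø/.

/ø/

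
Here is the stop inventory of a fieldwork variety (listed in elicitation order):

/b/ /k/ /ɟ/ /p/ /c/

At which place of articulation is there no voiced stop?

velar

bilabial: voiceless /p/, voiced /b/.
palatal: voiceless /c/, voiced /ɟ/.
velar: voiceless /k/, voiced —.
Every place of articulation has a voiced member except velar, where /ɡ/ would be expected.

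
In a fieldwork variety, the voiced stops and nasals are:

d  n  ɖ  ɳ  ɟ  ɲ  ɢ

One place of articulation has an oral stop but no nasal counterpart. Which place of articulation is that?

Oral stop: /d/ (alveolar), /ɖ/ (retroflex), /ɟ/ (palatal), /ɢ/ (uvular).
Nasal: /n/ (alveolar), /ɳ/ (retroflex), /ɲ/ (palatal).
Every place of articulation has a nasal member except uvular, where /ɴ/ would be expected.

uvular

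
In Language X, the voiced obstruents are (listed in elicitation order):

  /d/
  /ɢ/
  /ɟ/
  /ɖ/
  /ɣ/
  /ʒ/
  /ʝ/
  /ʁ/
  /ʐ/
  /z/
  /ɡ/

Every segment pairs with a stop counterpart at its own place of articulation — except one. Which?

Alveolar: /d/ ~ /z/
Retroflex: /ɖ/ ~ /ʐ/
Palatal: /ɟ/ ~ /ʝ/
Velar: /ɡ/ ~ /ɣ/
Uvular: /ɢ/ ~ /ʁ/
Postalveolar: only /ʒ/ (fricative); no stop partner.
So /ʒ/ is the unpaired segment.

/ʒ/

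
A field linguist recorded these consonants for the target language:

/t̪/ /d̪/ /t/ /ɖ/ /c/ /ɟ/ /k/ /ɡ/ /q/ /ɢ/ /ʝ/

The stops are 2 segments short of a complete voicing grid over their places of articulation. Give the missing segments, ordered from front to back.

/d/, /ʈ/

place of articulation  voiceless  voiced  
dental            t̪        d̪      
alveolar          t         —       
retroflex         —         ɖ       
palatal           c         ɟ       
velar             k         ɡ       
uvular            q         ɢ       
Gaps, from front to back: alveolar lacks voiced (/d/); retroflex lacks voiceless (/ʈ/).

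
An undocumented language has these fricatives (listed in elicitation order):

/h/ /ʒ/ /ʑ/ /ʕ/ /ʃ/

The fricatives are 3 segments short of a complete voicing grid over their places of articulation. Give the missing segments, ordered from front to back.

/ɕ/, /ħ/, /ɦ/

place of articulation  voiceless  voiced  
postalveolar      ʃ         ʒ       
alveolo-palatal   —         ʑ       
pharyngeal        —         ʕ       
glottal           h         —       
Gaps, from front to back: alveolo-palatal lacks voiceless (/ɕ/); pharyngeal lacks voiceless (/ħ/); glottal lacks voiced (/ɦ/).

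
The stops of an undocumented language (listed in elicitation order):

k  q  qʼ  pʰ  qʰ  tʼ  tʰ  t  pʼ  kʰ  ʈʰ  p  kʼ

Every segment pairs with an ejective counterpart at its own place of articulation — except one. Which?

Bilabial: /p/ ~ /pʰ/ ~ /pʼ/
Alveolar: /t/ ~ /tʰ/ ~ /tʼ/
Velar: /k/ ~ /kʰ/ ~ /kʼ/
Uvular: /q/ ~ /qʰ/ ~ /qʼ/
Retroflex: only /ʈʰ/ (aspirated); no ejective partner.
So /ʈʰ/ is the unpaired segment.

/ʈʰ/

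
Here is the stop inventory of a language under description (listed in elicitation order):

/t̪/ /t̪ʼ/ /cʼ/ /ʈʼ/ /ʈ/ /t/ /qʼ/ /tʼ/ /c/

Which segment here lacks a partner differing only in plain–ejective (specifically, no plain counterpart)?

Dental: /t̪/ ~ /t̪ʼ/
Alveolar: /t/ ~ /tʼ/
Retroflex: /ʈ/ ~ /ʈʼ/
Palatal: /c/ ~ /cʼ/
Uvular: only /qʼ/ (ejective); no plain partner.
So /qʼ/ is the unpaired segment.

/qʼ/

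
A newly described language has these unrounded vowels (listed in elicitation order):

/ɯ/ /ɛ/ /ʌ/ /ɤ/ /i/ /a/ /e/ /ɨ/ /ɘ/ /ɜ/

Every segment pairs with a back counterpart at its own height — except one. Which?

High: /i/ ~ /ɨ/ ~ /ɯ/
High-mid: /e/ ~ /ɘ/ ~ /ɤ/
Low-mid: /ɛ/ ~ /ɜ/ ~ /ʌ/
Low: only /a/ (front); no back partner.
So /a/ is the unpaired segment.

/a/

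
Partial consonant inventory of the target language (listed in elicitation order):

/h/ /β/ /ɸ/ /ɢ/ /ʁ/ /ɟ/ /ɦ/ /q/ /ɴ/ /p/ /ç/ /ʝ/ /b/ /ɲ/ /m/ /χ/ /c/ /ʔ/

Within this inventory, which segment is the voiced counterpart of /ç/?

/ç/ is a voiceless palatal fricative.
The voiced counterpart is a voiced palatal fricative — in this inventory, /ʝ/.

/ʝ/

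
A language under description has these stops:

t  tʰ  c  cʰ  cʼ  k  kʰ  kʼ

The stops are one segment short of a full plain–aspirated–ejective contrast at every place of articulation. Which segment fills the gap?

/tʼ/

alveolar: plain /t/, aspirated /tʰ/, ejective —.
palatal: plain /c/, aspirated /cʰ/, ejective /cʼ/.
velar: plain /k/, aspirated /kʰ/, ejective /kʼ/.
The alveolar row has no ejective member, so the gap is the ejective alveolar stop /tʼ/.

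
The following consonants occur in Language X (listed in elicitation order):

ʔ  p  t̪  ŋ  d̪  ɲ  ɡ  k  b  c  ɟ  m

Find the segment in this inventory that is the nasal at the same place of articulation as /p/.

/p/ is a voiceless bilabial stop.
The nasal at the same place is a bilabial nasal — in this inventory, /m/.

/m/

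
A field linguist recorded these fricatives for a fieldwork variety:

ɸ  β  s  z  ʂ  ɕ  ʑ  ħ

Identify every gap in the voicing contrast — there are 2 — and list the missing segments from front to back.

Voiceless: /ɸ/ (bilabial), /s/ (alveolar), /ʂ/ (retroflex), /ɕ/ (alveolo-palatal), /ħ/ (pharyngeal).
Voiced: /β/ (bilabial), /z/ (alveolar), /ʑ/ (alveolo-palatal).
Gaps, from front to back: retroflex lacks voiced (/ʐ/); pharyngeal lacks voiced (/ʕ/).

/ʐ/, /ʕ/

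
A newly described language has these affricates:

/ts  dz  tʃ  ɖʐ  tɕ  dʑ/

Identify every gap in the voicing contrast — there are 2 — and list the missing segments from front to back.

/dʒ/, /ʈʂ/

alveolar: voiceless /ts/, voiced /dz/.
postalveolar: voiceless /tʃ/, voiced —.
retroflex: voiceless —, voiced /ɖʐ/.
alveolo-palatal: voiceless /tɕ/, voiced /dʑ/.
Gaps, from front to back: postalveolar lacks voiced (/dʒ/); retroflex lacks voiceless (/ʈʂ/).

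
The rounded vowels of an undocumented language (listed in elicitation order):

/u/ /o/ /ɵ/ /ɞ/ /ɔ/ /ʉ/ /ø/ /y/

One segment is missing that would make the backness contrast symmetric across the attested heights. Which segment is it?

/œ/

height            front     central   back    
high              y         ʉ         u       
high-mid          ø         ɵ         o       
low-mid           —         ɞ         ɔ       
The low-mid row has no front member, so the gap is the low-mid front rounded vowel /œ/.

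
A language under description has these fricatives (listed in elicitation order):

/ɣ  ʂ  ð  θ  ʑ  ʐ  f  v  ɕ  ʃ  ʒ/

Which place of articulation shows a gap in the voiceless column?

labiodental: voiceless /f/, voiced /v/.
dental: voiceless /θ/, voiced /ð/.
postalveolar: voiceless /ʃ/, voiced /ʒ/.
retroflex: voiceless /ʂ/, voiced /ʐ/.
alveolo-palatal: voiceless /ɕ/, voiced /ʑ/.
velar: voiceless —, voiced /ɣ/.
Every place of articulation has a voiceless member except velar, where /x/ would be expected.

velar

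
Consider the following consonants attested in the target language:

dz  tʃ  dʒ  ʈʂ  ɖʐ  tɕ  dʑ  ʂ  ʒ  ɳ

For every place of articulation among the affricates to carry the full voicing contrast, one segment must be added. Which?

/ts/

Voiceless: /tʃ/ (postalveolar), /ʈʂ/ (retroflex), /tɕ/ (alveolo-palatal).
Voiced: /dz/ (alveolar), /dʒ/ (postalveolar), /ɖʐ/ (retroflex), /dʑ/ (alveolo-palatal).
The alveolar row has no voiceless member, so the gap is the voiceless alveolar affricate /ts/.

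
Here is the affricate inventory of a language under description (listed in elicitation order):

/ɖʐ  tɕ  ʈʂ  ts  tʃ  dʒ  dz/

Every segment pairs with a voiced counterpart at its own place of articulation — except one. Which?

/tɕ/

Alveolar: /ts/ ~ /dz/
Postalveolar: /tʃ/ ~ /dʒ/
Retroflex: /ʈʂ/ ~ /ɖʐ/
Alveolo-palatal: only /tɕ/ (voiceless); no voiced partner.
So /tɕ/ is the unpaired segment.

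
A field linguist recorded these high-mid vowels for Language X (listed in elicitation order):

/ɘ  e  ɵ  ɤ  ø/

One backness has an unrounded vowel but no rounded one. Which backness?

back

front: unrounded /e/, rounded /ø/.
central: unrounded /ɘ/, rounded /ɵ/.
back: unrounded /ɤ/, rounded —.
Every backness has a rounded member except back, where /o/ would be expected.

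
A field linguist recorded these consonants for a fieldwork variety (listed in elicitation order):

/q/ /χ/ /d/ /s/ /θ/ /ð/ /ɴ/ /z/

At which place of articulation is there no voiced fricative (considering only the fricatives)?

place of articulation  voiceless  voiced  
dental            θ         ð       
alveolar          s         z       
uvular            χ         —       
Every place of articulation has a voiced member except uvular, where /ʁ/ would be expected.

uvular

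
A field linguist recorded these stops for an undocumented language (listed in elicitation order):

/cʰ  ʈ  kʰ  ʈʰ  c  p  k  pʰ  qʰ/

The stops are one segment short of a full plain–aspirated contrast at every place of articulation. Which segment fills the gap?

/q/

Plain: /p/ (bilabial), /ʈ/ (retroflex), /c/ (palatal), /k/ (velar).
Aspirated: /pʰ/ (bilabial), /ʈʰ/ (retroflex), /cʰ/ (palatal), /kʰ/ (velar), /qʰ/ (uvular).
The uvular row has no plain member, so the gap is the plain uvular stop /q/.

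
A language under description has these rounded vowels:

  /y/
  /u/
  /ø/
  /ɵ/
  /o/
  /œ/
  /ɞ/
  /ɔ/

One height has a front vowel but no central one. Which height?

high

height            front     central   back    
high              y         —         u       
high-mid          ø         ɵ         o       
low-mid           œ         ɞ         ɔ       
Every height has a central member except high, where /ʉ/ would be expected.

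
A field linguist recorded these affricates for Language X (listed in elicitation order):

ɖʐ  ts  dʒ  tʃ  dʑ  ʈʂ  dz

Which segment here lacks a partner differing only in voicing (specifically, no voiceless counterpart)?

Alveolar: /ts/ ~ /dz/
Postalveolar: /tʃ/ ~ /dʒ/
Retroflex: /ʈʂ/ ~ /ɖʐ/
Alveolo-palatal: only /dʑ/ (voiced); no voiceless partner.
So /dʑ/ is the unpaired segment.

/dʑ/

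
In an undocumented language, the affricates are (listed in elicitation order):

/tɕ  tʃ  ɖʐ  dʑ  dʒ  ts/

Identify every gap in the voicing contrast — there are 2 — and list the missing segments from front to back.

alveolar: voiceless /ts/, voiced —.
postalveolar: voiceless /tʃ/, voiced /dʒ/.
retroflex: voiceless —, voiced /ɖʐ/.
alveolo-palatal: voiceless /tɕ/, voiced /dʑ/.
Gaps, from front to back: alveolar lacks voiced (/dz/); retroflex lacks voiceless (/ʈʂ/).

/dz/, /ʈʂ/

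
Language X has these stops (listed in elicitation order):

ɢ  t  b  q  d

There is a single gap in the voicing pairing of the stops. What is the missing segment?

/p/

Voiceless: /t/ (alveolar), /q/ (uvular).
Voiced: /b/ (bilabial), /d/ (alveolar), /ɢ/ (uvular).
The bilabial row has no voiceless member, so the gap is the voiceless bilabial stop /p/.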